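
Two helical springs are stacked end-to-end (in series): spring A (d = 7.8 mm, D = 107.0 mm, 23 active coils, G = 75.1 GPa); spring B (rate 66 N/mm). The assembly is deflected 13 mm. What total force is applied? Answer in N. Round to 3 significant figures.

15.7 N

k_A = Gd⁴/(8D³N_a) = (75.1×10³)(7.8⁴)/(8·107.0³·23) = 1.2332 N/mm
Series: 1/k_eq = 1/1.2332 + 1/66 = 0.82602; k_eq = 1.2106 N/mm
F = k_eq·δ = 1.2106·13 = 15.738 N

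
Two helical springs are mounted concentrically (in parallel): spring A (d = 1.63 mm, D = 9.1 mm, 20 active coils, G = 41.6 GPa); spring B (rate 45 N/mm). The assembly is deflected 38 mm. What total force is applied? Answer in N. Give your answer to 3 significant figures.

1800 N

k_A = Gd⁴/(8D³N_a) = (41.6×10³)(1.63⁴)/(8·9.1³·20) = 2.4356 N/mm
Parallel: k_eq = 2.4356 + 45 = 47.436 N/mm
F = k_eq·δ = 47.436·38 = 1802.6 N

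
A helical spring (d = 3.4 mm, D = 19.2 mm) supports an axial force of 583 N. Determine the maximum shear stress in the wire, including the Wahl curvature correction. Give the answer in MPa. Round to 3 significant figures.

921 MPa

Spring index C = D/d = 19.2/3.4 = 5.6471
K_W = (4C−1)/(4C−4) + 0.615/C = 21.588/18.588 + 0.1089 = 1.2703
τ₀ = 8FD/(πd³) = 8·583·19.2/(π·3.4³) = 89548.8/123.48 = 725.23 MPa
τ_max = K·τ₀ = 1.2703 × 725.23 = 921.25 MPa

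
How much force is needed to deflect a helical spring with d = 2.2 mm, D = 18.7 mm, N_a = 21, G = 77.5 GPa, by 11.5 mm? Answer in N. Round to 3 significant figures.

k = Gd⁴/(8D³N_a) = (77.5×10³)(2.2⁴)/(8·18.7³·21) = 1.6526 N/mm
F = k·δ = 1.6526 × 11.5 = 19.004 N

19.0 N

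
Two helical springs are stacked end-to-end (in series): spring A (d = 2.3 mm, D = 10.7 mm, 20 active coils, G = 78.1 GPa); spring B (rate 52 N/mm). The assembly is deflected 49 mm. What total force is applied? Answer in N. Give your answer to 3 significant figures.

k_A = Gd⁴/(8D³N_a) = (78.1×10³)(2.3⁴)/(8·10.7³·20) = 11.15 N/mm
Series: 1/k_eq = 1/11.15 + 1/52 = 0.10891; k_eq = 9.1816 N/mm
F = k_eq·δ = 9.1816·49 = 449.9 N

450 N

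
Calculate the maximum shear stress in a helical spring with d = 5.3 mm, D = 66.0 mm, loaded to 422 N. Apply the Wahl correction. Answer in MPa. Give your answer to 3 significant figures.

Spring index C = D/d = 66.0/5.3 = 12.4528
K_W = (4C−1)/(4C−4) + 0.615/C = 48.811/45.811 + 0.0494 = 1.1149
τ₀ = 8FD/(πd³) = 8·422·66.0/(π·5.3³) = 222816/467.71 = 476.4 MPa
τ_max = K·τ₀ = 1.1149 × 476.4 = 531.12 MPa

531 MPa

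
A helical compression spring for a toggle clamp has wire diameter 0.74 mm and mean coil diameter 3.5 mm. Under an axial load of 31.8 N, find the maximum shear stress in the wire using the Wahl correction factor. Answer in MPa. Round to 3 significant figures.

Spring index C = D/d = 3.5/0.74 = 4.7297
K_W = (4C−1)/(4C−4) + 0.615/C = 17.919/14.919 + 0.1300 = 1.3311
τ₀ = 8FD/(πd³) = 8·31.8·3.5/(π·0.74³) = 890.4/1.273 = 699.42 MPa
τ_max = K·τ₀ = 1.3311 × 699.42 = 931.01 MPa

931 MPa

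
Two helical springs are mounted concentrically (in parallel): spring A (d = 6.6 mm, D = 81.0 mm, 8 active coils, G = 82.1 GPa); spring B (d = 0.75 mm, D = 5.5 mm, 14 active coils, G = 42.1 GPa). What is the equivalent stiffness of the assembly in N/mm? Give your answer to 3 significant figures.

k_A = Gd⁴/(8D³N_a) = (82.1×10³)(6.6⁴)/(8·81.0³·8) = 4.5802 N/mm
k_B = Gd⁴/(8D³N_a) = (42.1×10³)(0.75⁴)/(8·5.5³·14) = 0.71486 N/mm
Parallel: k_eq = 4.5802 + 0.71486 = 5.2951 N/mm

5.30 N/mm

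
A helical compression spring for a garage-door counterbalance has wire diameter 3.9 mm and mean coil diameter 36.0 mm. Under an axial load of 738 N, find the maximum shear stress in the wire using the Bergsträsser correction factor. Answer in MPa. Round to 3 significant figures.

Spring index C = D/d = 36.0/3.9 = 9.2308
K_B = (4C+2)/(4C−3) = 38.923/33.923 = 1.1474
τ₀ = 8FD/(πd³) = 8·738·36.0/(π·3.9³) = 212544/186.36 = 1140.5 MPa
τ_max = K·τ₀ = 1.1474 × 1140.5 = 1308.6 MPa

1310 MPa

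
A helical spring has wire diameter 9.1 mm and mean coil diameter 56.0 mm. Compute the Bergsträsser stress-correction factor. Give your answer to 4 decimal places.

C = D/d = 56.0/9.1 = 6.1538
K_B = (4C+2)/(4C−3) = 26.615/21.615 = 1.2313

1.2313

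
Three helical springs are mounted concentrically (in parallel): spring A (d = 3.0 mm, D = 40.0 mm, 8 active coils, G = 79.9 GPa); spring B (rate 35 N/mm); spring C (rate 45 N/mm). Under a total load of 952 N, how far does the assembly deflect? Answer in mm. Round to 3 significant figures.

11.7 mm

k_A = Gd⁴/(8D³N_a) = (79.9×10³)(3.0⁴)/(8·40.0³·8) = 1.5801 N/mm
Parallel: k_eq = 1.5801 + 35 + 45 = 81.58 N/mm
δ = F/k_eq = 952/81.58 = 11.67 mm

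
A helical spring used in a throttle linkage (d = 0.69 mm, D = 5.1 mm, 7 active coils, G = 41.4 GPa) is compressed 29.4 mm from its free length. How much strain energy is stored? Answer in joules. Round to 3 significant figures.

k = Gd⁴/(8D³N_a) = (41.4×10³)(0.69⁴)/(8·5.1³·7) = 1.2633 N/mm
U = ½kδ² = 0.5 × 1.2633 × 29.4² = 545.96 N·mm = 0.54596 J

0.546 J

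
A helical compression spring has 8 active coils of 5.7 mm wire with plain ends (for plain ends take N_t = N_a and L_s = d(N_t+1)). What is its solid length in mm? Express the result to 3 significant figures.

51.3 mm

plain ends: N_t = N_a = 8
L_s = d·(N_t+1) = 5.7 × 9 = 51.3 mm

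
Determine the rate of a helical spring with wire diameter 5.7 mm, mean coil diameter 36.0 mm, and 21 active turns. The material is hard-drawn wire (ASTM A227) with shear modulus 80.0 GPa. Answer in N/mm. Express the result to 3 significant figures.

k = Gd⁴/(8D³N_a) = (80.0×10³ × 5.7⁴) / (8 × 36.0³ × 21)
  = 8.4448e+07 / 7.83821e+06 = 10.774 N/mm

10.8 N/mm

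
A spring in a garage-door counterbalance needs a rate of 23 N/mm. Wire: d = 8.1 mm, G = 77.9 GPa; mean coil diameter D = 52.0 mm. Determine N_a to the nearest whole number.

N_a = Gd⁴/(8D³k) = (77.9×10³ × 8.1⁴)/(8 × 52.0³ × 23)
    = 3.35334e+08 / 2.58719e+07 = 12.96 → 13 coils

13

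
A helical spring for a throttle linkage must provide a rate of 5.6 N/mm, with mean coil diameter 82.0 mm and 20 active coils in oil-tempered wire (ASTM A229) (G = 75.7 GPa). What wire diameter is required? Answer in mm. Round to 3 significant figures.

d = (8D³N_a·k / G)^(1/4) = (8·82.0³·20·5.6 / (75.7×10³))^0.25
  = (6526.1)^0.25 = 8.9880 mm

8.99 mm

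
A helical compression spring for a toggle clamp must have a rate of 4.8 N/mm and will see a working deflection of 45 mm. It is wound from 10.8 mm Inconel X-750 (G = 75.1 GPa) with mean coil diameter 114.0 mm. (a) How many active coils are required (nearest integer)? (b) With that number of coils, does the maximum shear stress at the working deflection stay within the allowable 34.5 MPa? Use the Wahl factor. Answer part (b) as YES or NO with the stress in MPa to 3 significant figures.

N_a = Gd⁴/(8D³k) = (75.1×10³)(10.8⁴)/(8·114.0³·4.8) = 17.96 → N_a = 18
Actual rate k = Gd⁴/(8D³·18) = 4.7891 N/mm
Working load F = kδ = 4.7891·45 = 215.51 N
C = 114.0/10.8 = 10.5556; K_W = (4C−1)/(4C−4)+0.615/C = 1.1368
τ_max = K_W·8FD/(πd³) = 1.1368·49.664 = 56.456 MPa
τ_max > 34.5 MPa → exceeds allowable

(a) 18 coils; (b) NO, τ_max = 56.5 MPa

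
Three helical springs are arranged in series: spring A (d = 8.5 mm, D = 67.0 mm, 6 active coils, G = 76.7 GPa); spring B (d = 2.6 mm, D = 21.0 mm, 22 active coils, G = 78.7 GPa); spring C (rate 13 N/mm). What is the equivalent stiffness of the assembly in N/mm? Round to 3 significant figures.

1.77 N/mm

k_A = Gd⁴/(8D³N_a) = (76.7×10³)(8.5⁴)/(8·67.0³·6) = 27.734 N/mm
k_B = Gd⁴/(8D³N_a) = (78.7×10³)(2.6⁴)/(8·21.0³·22) = 2.2065 N/mm
Series: 1/k_eq = 1/27.734 + 1/2.2065 + 1/13 = 0.56619; k_eq = 1.7662 N/mm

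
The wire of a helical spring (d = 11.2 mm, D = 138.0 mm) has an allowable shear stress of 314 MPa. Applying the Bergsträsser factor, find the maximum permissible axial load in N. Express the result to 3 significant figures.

C = D/d = 138.0/11.2 = 12.3214
K_B = (4C+2)/(4C−3) = 51.286/46.286 = 1.1080
τ_max = K·8FD/(πd³) → F_max = τ_allow·πd³/(8DK)
F_max = 314·π·11.2³/(8·138.0·1.1080) = 1.3859e+06/1223.3 = 1133 N

1130 N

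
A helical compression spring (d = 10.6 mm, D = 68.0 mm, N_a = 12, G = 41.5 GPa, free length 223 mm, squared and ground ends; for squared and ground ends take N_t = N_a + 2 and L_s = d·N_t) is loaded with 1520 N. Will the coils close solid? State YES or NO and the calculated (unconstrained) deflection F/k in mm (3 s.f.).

YES, δ = 87.6 mm

k = Gd⁴/(8D³N_a) = (41.5×10³)(10.6⁴)/(8·68.0³·12) = 17.357 N/mm
N_t = 14; L_s = 10.6·14 = 148.4 mm; δ_solid = L₀ − L_s = 223 − 148.4 = 74.6 mm
δ = F/k = 1520/17.357 = 87.573 mm
δ ≥ δ_solid → spring goes solid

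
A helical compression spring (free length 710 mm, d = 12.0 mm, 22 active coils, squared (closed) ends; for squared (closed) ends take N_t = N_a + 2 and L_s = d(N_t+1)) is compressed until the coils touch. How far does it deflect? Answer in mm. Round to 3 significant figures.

410 mm

N_t = 24; L_s = 12.0·25 = 300 mm
δ_solid = L₀ − L_s = 710 − 300 = 410 mm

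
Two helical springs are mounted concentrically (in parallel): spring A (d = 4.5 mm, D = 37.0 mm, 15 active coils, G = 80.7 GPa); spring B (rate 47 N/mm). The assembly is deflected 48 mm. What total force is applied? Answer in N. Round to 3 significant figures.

k_A = Gd⁴/(8D³N_a) = (80.7×10³)(4.5⁴)/(8·37.0³·15) = 5.4442 N/mm
Parallel: k_eq = 5.4442 + 47 = 52.444 N/mm
F = k_eq·δ = 52.444·48 = 2517.3 N

2520 N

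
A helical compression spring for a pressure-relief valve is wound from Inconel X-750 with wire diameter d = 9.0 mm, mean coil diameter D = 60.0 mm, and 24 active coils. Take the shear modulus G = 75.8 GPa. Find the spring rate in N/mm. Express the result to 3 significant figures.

k = Gd⁴/(8D³N_a) = (75.8×10³ × 9.0⁴) / (8 × 60.0³ × 24)
  = 4.97324e+08 / 4.1472e+07 = 11.992 N/mm

12.0 N/mm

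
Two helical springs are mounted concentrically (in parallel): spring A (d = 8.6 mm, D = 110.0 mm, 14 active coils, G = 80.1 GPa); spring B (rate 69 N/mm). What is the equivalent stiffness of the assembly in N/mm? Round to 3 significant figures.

k_A = Gd⁴/(8D³N_a) = (80.1×10³)(8.6⁴)/(8·110.0³·14) = 2.9392 N/mm
Parallel: k_eq = 2.9392 + 69 = 71.939 N/mm

71.9 N/mm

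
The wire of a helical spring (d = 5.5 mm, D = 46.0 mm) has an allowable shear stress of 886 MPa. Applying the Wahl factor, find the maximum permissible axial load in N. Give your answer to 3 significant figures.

1070 N

C = D/d = 46.0/5.5 = 8.3636
K_W = (4C−1)/(4C−4) + 0.615/C = 32.455/29.455 + 0.0735 = 1.1754
τ_max = K·8FD/(πd³) → F_max = τ_allow·πd³/(8DK)
F_max = 886·π·5.5³/(8·46.0·1.1754) = 4.631e+05/432.54 = 1070.6 N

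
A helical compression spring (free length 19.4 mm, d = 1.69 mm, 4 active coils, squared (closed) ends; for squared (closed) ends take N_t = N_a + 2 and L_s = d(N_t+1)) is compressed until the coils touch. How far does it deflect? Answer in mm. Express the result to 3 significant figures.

N_t = 6; L_s = 1.69·7 = 11.83 mm
δ_solid = L₀ − L_s = 19.4 − 11.83 = 7.57 mm

7.57 mm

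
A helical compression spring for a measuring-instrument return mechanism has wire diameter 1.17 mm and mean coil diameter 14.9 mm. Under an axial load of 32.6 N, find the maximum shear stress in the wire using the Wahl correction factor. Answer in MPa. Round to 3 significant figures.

859 MPa

Spring index C = D/d = 14.9/1.17 = 12.7350
K_W = (4C−1)/(4C−4) + 0.615/C = 49.940/46.940 + 0.0483 = 1.1122
τ₀ = 8FD/(πd³) = 8·32.6·14.9/(π·1.17³) = 3885.92/5.0316 = 772.3 MPa
τ_max = K·τ₀ = 1.1122 × 772.3 = 858.96 MPa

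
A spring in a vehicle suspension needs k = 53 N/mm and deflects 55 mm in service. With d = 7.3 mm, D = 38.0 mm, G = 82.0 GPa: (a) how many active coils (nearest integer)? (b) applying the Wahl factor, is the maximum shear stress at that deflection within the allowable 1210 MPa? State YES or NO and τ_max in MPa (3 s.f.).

(a) 10 coils; (b) YES, τ_max = 941 MPa

N_a = Gd⁴/(8D³k) = (82.0×10³)(7.3⁴)/(8·38.0³·53) = 10.01 → N_a = 10
Actual rate k = Gd⁴/(8D³·10) = 53.047 N/mm
Working load F = kδ = 53.047·55 = 2917.6 N
C = 38.0/7.3 = 5.2055; K_W = (4C−1)/(4C−4)+0.615/C = 1.2965
τ_max = K_W·8FD/(πd³) = 1.2965·725.74 = 940.91 MPa
τ_max ≤ 1210 MPa → acceptable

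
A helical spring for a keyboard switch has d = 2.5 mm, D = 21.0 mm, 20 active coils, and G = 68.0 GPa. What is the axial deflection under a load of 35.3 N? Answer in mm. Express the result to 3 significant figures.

k = Gd⁴/(8D³N_a) = (68.0×10³)(2.5⁴)/(8·21.0³·20) = 1.7926 N/mm
δ = F/k = 35.3 / 1.7926 = 19.692 mm

19.7 mm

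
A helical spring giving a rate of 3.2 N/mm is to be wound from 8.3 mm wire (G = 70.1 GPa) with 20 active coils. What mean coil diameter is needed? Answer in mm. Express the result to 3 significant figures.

86.6 mm

D = (Gd⁴/(8N_a·k))^(1/3) = (70.1×10³·8.3⁴/(8·20·3.2))^(1/3)
  = (649771)^(1/3) = 86.6137 mm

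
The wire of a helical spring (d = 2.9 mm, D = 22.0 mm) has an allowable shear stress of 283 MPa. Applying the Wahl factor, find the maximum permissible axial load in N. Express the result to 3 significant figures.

C = D/d = 22.0/2.9 = 7.5862
K_W = (4C−1)/(4C−4) + 0.615/C = 29.345/26.345 + 0.0811 = 1.1949
τ_max = K·8FD/(πd³) → F_max = τ_allow·πd³/(8DK)
F_max = 283·π·2.9³/(8·22.0·1.1949) = 21684/210.31 = 103.1 N

103 N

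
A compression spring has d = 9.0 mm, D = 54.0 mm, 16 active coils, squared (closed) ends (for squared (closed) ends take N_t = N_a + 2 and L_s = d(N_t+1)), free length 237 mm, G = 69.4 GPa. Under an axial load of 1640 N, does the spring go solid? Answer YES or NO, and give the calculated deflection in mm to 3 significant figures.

YES, δ = 72.6 mm

k = Gd⁴/(8D³N_a) = (69.4×10³)(9.0⁴)/(8·54.0³·16) = 22.591 N/mm
N_t = 18; L_s = 9.0·19 = 171 mm; δ_solid = L₀ − L_s = 237 − 171 = 66 mm
δ = F/k = 1640/22.591 = 72.595 mm
δ ≥ δ_solid → spring goes solid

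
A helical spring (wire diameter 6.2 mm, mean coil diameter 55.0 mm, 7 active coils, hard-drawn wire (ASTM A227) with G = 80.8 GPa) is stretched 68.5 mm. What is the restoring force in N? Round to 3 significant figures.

878 N

k = Gd⁴/(8D³N_a) = (80.8×10³)(6.2⁴)/(8·55.0³·7) = 12.815 N/mm
F = k·δ = 12.815 × 68.5 = 877.79 N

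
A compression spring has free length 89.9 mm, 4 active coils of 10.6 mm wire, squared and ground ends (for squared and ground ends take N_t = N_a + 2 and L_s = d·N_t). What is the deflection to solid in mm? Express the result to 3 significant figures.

26.3 mm

N_t = 6; L_s = 10.6·6 = 63.6 mm
δ_solid = L₀ − L_s = 89.9 − 63.6 = 26.3 mm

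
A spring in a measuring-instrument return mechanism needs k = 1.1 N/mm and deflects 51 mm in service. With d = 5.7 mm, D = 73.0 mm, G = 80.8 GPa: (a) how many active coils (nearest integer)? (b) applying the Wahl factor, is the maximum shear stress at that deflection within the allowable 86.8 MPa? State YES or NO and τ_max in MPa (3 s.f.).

(a) 25 coils; (b) YES, τ_max = 62.4 MPa

N_a = Gd⁴/(8D³k) = (80.8×10³)(5.7⁴)/(8·73.0³·1.1) = 24.91 → N_a = 25
Actual rate k = Gd⁴/(8D³·25) = 1.0963 N/mm
Working load F = kδ = 1.0963·51 = 55.909 N
C = 73.0/5.7 = 12.8070; K_W = (4C−1)/(4C−4)+0.615/C = 1.1115
τ_max = K_W·8FD/(πd³) = 1.1115·56.12 = 62.38 MPa
τ_max ≤ 86.8 MPa → acceptable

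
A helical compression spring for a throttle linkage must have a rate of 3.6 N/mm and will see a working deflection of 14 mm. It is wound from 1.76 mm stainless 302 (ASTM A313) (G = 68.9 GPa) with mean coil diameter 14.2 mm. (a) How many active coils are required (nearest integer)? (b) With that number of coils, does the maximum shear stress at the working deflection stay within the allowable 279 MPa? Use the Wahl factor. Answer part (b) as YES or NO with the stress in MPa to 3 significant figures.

(a) 8 coils; (b) NO, τ_max = 396 MPa

N_a = Gd⁴/(8D³k) = (68.9×10³)(1.76⁴)/(8·14.2³·3.6) = 8.017 → N_a = 8
Actual rate k = Gd⁴/(8D³·8) = 3.6077 N/mm
Working load F = kδ = 3.6077·14 = 50.507 N
C = 14.2/1.76 = 8.0682; K_W = (4C−1)/(4C−4)+0.615/C = 1.1823
τ_max = K_W·8FD/(πd³) = 1.1823·335 = 396.08 MPa
τ_max > 279 MPa → exceeds allowable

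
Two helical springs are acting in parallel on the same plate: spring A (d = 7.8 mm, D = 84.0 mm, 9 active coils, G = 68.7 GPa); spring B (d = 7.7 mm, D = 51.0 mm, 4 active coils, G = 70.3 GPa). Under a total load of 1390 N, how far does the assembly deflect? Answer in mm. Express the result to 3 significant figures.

k_A = Gd⁴/(8D³N_a) = (68.7×10³)(7.8⁴)/(8·84.0³·9) = 5.9589 N/mm
k_B = Gd⁴/(8D³N_a) = (70.3×10³)(7.7⁴)/(8·51.0³·4) = 58.218 N/mm
Parallel: k_eq = 5.9589 + 58.218 = 64.177 N/mm
δ = F/k_eq = 1390/64.177 = 21.659 mm

21.7 mm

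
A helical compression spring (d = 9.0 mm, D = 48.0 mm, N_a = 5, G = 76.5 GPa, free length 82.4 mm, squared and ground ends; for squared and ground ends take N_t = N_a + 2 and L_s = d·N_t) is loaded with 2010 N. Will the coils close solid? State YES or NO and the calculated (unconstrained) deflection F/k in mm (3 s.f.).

k = Gd⁴/(8D³N_a) = (76.5×10³)(9.0⁴)/(8·48.0³·5) = 113.46 N/mm
N_t = 7; L_s = 9.0·7 = 63 mm; δ_solid = L₀ − L_s = 82.4 − 63 = 19.4 mm
δ = F/k = 2010/113.46 = 17.715 mm
δ < δ_solid → spring does not go solid

NO, δ = 17.7 mm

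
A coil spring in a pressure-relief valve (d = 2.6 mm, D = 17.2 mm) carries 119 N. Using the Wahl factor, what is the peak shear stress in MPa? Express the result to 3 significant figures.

Spring index C = D/d = 17.2/2.6 = 6.6154
K_W = (4C−1)/(4C−4) + 0.615/C = 25.462/22.462 + 0.0930 = 1.2265
τ₀ = 8FD/(πd³) = 8·119·17.2/(π·2.6³) = 16374.4/55.217 = 296.55 MPa
τ_max = K·τ₀ = 1.2265 × 296.55 = 363.72 MPa

364 MPa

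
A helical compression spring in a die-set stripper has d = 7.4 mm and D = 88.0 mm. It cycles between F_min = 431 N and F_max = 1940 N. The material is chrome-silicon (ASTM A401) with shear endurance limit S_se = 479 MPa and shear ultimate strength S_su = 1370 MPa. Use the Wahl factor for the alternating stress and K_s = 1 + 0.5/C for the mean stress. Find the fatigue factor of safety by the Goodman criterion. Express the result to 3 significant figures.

C = D/d = 88.0/7.4 = 11.8919; K_W = (4C−1)/(4C−4)+0.615/C = 1.1206; K_s = 1+0.5/C = 1.0420
F_a = (F_max−F_min)/2 = 754.5 N; F_m = (F_max+F_min)/2 = 1185.5 N
τ_a = K_W·8F_aD/(πd³) = 1.1206 × 417.24 = 467.55 MPa
τ_m = K_s·8F_mD/(πd³) = 1.0420 × 655.59 = 683.15 MPa
Goodman: 1/n_f = τ_a/S_se + τ_m/S_su = 467.55/479 + 683.15/1370 = 0.97609 + 0.49865 = 1.4747
n_f = 1/1.4747 = 0.6781

0.678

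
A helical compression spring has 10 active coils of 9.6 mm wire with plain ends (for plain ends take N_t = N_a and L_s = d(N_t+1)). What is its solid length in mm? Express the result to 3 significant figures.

106 mm

plain ends: N_t = N_a = 10
L_s = d·(N_t+1) = 9.6 × 11 = 105.6 mm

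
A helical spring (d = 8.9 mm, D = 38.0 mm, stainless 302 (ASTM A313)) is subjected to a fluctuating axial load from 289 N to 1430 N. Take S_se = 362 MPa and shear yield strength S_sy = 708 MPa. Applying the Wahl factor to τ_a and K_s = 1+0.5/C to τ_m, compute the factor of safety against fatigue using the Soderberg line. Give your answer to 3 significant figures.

2.07

C = D/d = 38.0/8.9 = 4.2697; K_W = (4C−1)/(4C−4)+0.615/C = 1.3734; K_s = 1+0.5/C = 1.1171
F_a = (F_max−F_min)/2 = 570.5 N; F_m = (F_max+F_min)/2 = 859.5 N
τ_a = K_W·8F_aD/(πd³) = 1.3734 × 78.309 = 107.55 MPa
τ_m = K_s·8F_mD/(πd³) = 1.1171 × 117.98 = 131.79 MPa
Soderberg: 1/n_f = τ_a/S_se + τ_m/S_sy = 107.55/362 + 131.79/708 = 0.29710 + 0.18615 = 0.48325
n_f = 1/0.48325 = 2.069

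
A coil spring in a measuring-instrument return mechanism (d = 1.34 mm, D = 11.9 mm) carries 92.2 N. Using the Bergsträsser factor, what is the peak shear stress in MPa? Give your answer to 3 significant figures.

1340 MPa

Spring index C = D/d = 11.9/1.34 = 8.8806
K_B = (4C+2)/(4C−3) = 37.522/32.522 = 1.1537
τ₀ = 8FD/(πd³) = 8·92.2·11.9/(π·1.34³) = 8777.44/7.559 = 1161.2 MPa
τ_max = K·τ₀ = 1.1537 × 1161.2 = 1339.7 MPa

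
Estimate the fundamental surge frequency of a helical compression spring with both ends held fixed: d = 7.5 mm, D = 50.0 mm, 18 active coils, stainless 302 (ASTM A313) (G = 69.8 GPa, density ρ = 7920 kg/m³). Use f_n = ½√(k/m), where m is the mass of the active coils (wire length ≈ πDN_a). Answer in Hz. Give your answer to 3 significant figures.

k = Gd⁴/(8D³N_a) = (69.8×10³)(7.5⁴)/(8·50.0³·18) = 12.27 N/mm = 12270 N/m
Wire length L = πDN_a = π·50.0·18 = 2827.4 mm
m = ρ·(πd²/4)·L = 7920 × 44.179×10⁻⁶ m² × 2.8274 m = 0.9893 kg
f_n = ½√(k/m) = 0.5·√(12270/0.9893) = 0.5·√(12402) = 55.683 Hz

55.7 Hz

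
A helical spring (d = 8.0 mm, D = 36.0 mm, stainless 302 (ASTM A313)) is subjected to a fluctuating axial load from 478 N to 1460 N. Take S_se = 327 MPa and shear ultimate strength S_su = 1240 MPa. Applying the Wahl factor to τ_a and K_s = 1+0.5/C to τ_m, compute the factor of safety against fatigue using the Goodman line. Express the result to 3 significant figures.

1.93

C = D/d = 36.0/8.0 = 4.5000; K_W = (4C−1)/(4C−4)+0.615/C = 1.3510; K_s = 1+0.5/C = 1.1111
F_a = (F_max−F_min)/2 = 491 N; F_m = (F_max+F_min)/2 = 969 N
τ_a = K_W·8F_aD/(πd³) = 1.3510 × 87.913 = 118.77 MPa
τ_m = K_s·8F_mD/(πd³) = 1.1111 × 173.5 = 192.78 MPa
Goodman: 1/n_f = τ_a/S_se + τ_m/S_su = 118.77/327 + 192.78/1240 = 0.36320 + 0.15546 = 0.51867
n_f = 1/0.51867 = 1.928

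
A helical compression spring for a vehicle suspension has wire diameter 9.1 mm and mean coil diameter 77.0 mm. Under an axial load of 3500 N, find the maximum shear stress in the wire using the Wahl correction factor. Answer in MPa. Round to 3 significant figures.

1070 MPa

Spring index C = D/d = 77.0/9.1 = 8.4615
K_W = (4C−1)/(4C−4) + 0.615/C = 32.846/29.846 + 0.0727 = 1.1732
τ₀ = 8FD/(πd³) = 8·3500·77.0/(π·9.1³) = 2.156e+06/2367.4 = 910.7 MPa
τ_max = K·τ₀ = 1.1732 × 910.7 = 1068.4 MPa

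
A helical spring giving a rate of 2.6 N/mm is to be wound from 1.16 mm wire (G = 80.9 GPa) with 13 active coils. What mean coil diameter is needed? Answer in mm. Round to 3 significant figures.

8.15 mm

D = (Gd⁴/(8N_a·k))^(1/3) = (80.9×10³·1.16⁴/(8·13·2.6))^(1/3)
  = (541.719)^(1/3) = 8.1519 mm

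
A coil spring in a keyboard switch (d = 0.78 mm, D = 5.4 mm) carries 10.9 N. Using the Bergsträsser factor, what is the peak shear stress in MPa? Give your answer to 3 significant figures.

Spring index C = D/d = 5.4/0.78 = 6.9231
K_B = (4C+2)/(4C−3) = 29.692/24.692 = 1.2025
τ₀ = 8FD/(πd³) = 8·10.9·5.4/(π·0.78³) = 470.88/1.4908 = 315.85 MPa
τ_max = K·τ₀ = 1.2025 × 315.85 = 379.8 MPa

380 MPa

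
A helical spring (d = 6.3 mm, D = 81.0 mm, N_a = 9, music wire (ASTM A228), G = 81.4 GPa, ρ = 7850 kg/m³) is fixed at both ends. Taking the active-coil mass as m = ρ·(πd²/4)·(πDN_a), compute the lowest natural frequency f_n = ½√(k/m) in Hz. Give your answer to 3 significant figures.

38.7 Hz

k = Gd⁴/(8D³N_a) = (81.4×10³)(6.3⁴)/(8·81.0³·9) = 3.3512 N/mm = 3351.2 N/m
Wire length L = πDN_a = π·81.0·9 = 2290.2 mm
m = ρ·(πd²/4)·L = 7850 × 31.172×10⁻⁶ m² × 2.2902 m = 0.56043 kg
f_n = ½√(k/m) = 0.5·√(3351.2/0.56043) = 0.5·√(5979.7) = 38.664 Hz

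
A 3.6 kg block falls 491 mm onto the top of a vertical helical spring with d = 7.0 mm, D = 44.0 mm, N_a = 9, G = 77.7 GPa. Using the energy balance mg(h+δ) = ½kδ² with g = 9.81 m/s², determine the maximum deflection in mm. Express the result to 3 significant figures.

34.9 mm

k = Gd⁴/(8D³N_a) = (77.7×10³)(7.0⁴)/(8·44.0³·9) = 30.417 N/mm
W = mg = 3.6 × 9.81 = 35.316 N
½kδ² − Wδ − Wh = 0 → δ = (W + √(W² + 2kWh))/k
δ = (35.316 + √(1247.2 + 1.05489e+06))/30.417 = (35.316 + 1027.7)/30.417 = 34.947 mm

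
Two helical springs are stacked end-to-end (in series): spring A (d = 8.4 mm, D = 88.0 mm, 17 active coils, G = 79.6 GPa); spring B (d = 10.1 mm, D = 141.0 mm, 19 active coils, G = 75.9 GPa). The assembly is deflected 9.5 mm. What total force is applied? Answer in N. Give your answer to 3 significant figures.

12.3 N

k_A = Gd⁴/(8D³N_a) = (79.6×10³)(8.4⁴)/(8·88.0³·17) = 4.2761 N/mm
k_B = Gd⁴/(8D³N_a) = (75.9×10³)(10.1⁴)/(8·141.0³·19) = 1.8536 N/mm
Series: 1/k_eq = 1/4.2761 + 1/1.8536 = 0.77334; k_eq = 1.2931 N/mm
F = k_eq·δ = 1.2931·9.5 = 12.284 N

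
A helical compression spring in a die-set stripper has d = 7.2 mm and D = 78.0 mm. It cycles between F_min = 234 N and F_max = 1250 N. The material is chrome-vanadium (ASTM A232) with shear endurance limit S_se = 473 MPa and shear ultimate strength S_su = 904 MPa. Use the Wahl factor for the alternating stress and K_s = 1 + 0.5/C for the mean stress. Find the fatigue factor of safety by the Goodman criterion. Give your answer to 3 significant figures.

0.905

C = D/d = 78.0/7.2 = 10.8333; K_W = (4C−1)/(4C−4)+0.615/C = 1.1330; K_s = 1+0.5/C = 1.0462
F_a = (F_max−F_min)/2 = 508 N; F_m = (F_max+F_min)/2 = 742 N
τ_a = K_W·8F_aD/(πd³) = 1.1330 × 270.33 = 306.3 MPa
τ_m = K_s·8F_mD/(πd³) = 1.0462 × 394.86 = 413.08 MPa
Goodman: 1/n_f = τ_a/S_se + τ_m/S_su = 306.3/473 + 413.08/904 = 0.64757 + 0.45695 = 1.1045
n_f = 1/1.1045 = 0.9054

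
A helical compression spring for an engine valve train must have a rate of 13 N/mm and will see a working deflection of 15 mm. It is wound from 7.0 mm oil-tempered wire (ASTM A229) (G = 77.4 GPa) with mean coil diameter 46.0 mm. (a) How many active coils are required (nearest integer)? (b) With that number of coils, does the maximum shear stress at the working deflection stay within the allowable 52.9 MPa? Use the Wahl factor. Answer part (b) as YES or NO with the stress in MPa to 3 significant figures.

(a) 18 coils; (b) NO, τ_max = 83.4 MPa

N_a = Gd⁴/(8D³k) = (77.4×10³)(7.0⁴)/(8·46.0³·13) = 18.36 → N_a = 18
Actual rate k = Gd⁴/(8D³·18) = 13.259 N/mm
Working load F = kδ = 13.259·15 = 198.88 N
C = 46.0/7.0 = 6.5714; K_W = (4C−1)/(4C−4)+0.615/C = 1.2282
τ_max = K_W·8FD/(πd³) = 1.2282·67.919 = 83.418 MPa
τ_max > 52.9 MPa → exceeds allowable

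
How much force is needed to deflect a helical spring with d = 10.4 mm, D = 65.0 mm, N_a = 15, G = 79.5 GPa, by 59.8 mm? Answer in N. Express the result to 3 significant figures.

1690 N

k = Gd⁴/(8D³N_a) = (79.5×10³)(10.4⁴)/(8·65.0³·15) = 28.221 N/mm
F = k·δ = 28.221 × 59.8 = 1687.6 N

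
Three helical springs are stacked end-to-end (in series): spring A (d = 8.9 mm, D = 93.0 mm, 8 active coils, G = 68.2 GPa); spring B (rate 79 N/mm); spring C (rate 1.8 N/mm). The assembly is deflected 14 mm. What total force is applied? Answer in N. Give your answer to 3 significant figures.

20.3 N

k_A = Gd⁴/(8D³N_a) = (68.2×10³)(8.9⁴)/(8·93.0³·8) = 8.3122 N/mm
Series: 1/k_eq = 1/8.3122 + 1/79 + 1/1.8 = 0.68852; k_eq = 1.4524 N/mm
F = k_eq·δ = 1.4524·14 = 20.333 N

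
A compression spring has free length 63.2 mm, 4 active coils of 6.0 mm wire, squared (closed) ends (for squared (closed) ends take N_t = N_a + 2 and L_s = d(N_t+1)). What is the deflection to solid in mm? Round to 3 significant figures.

N_t = 6; L_s = 6.0·7 = 42 mm
δ_solid = L₀ − L_s = 63.2 − 42 = 21.2 mm

21.2 mm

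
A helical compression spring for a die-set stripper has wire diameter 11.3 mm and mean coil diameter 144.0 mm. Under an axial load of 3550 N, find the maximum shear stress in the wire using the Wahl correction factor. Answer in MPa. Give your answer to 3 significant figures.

1000 MPa

Spring index C = D/d = 144.0/11.3 = 12.7434
K_W = (4C−1)/(4C−4) + 0.615/C = 49.973/46.973 + 0.0483 = 1.1121
τ₀ = 8FD/(πd³) = 8·3550·144.0/(π·11.3³) = 4.0896e+06/4533 = 902.19 MPa
τ_max = K·τ₀ = 1.1121 × 902.19 = 1003.3 MPa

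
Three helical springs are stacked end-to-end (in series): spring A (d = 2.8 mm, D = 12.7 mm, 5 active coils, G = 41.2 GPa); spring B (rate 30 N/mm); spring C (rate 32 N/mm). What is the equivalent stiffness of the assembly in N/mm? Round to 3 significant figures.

k_A = Gd⁴/(8D³N_a) = (41.2×10³)(2.8⁴)/(8·12.7³·5) = 30.907 N/mm
Series: 1/k_eq = 1/30.907 + 1/30 + 1/32 = 0.096938; k_eq = 10.316 N/mm

10.3 N/mm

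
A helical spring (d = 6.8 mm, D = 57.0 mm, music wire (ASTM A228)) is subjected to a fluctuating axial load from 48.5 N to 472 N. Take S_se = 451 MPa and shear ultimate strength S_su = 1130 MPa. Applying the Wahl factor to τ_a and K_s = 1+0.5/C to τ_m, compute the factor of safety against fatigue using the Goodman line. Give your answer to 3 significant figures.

C = D/d = 57.0/6.8 = 8.3824; K_W = (4C−1)/(4C−4)+0.615/C = 1.1750; K_s = 1+0.5/C = 1.0596
F_a = (F_max−F_min)/2 = 211.75 N; F_m = (F_max+F_min)/2 = 260.25 N
τ_a = K_W·8F_aD/(πd³) = 1.1750 × 97.749 = 114.85 MPa
τ_m = K_s·8F_mD/(πd³) = 1.0596 × 120.14 = 127.3 MPa
Goodman: 1/n_f = τ_a/S_se + τ_m/S_su = 114.85/451 + 127.3/1130 = 0.25466 + 0.11266 = 0.36732
n_f = 1/0.36732 = 2.722

2.72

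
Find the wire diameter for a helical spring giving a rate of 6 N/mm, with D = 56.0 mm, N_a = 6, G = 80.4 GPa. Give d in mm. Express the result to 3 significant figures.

5.01 mm

d = (8D³N_a·k / G)^(1/4) = (8·56.0³·6·6 / (80.4×10³))^0.25
  = (629.07)^0.25 = 5.0081 mm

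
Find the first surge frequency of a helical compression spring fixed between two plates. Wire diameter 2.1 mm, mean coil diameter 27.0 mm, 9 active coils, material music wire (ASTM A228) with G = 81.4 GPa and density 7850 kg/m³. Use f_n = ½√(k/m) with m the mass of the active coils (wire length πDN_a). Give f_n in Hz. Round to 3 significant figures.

k = Gd⁴/(8D³N_a) = (81.4×10³)(2.1⁴)/(8·27.0³·9) = 1.1171 N/mm = 1117.1 N/m
Wire length L = πDN_a = π·27.0·9 = 763.41 mm
m = ρ·(πd²/4)·L = 7850 × 3.4636×10⁻⁶ m² × 0.76341 m = 0.020757 kg
f_n = ½√(k/m) = 0.5·√(1117.1/0.020757) = 0.5·√(53818) = 115.99 Hz

116 Hz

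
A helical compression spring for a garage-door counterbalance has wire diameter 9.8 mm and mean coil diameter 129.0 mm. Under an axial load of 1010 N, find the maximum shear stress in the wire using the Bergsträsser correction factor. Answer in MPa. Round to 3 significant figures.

388 MPa

Spring index C = D/d = 129.0/9.8 = 13.1633
K_B = (4C+2)/(4C−3) = 54.653/49.653 = 1.1007
τ₀ = 8FD/(πd³) = 8·1010·129.0/(π·9.8³) = 1.04232e+06/2956.8 = 352.51 MPa
τ_max = K·τ₀ = 1.1007 × 352.51 = 388.01 MPa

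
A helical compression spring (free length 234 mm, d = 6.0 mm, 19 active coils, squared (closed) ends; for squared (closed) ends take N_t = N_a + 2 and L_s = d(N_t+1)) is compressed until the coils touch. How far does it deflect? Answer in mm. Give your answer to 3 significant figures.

102 mm

N_t = 21; L_s = 6.0·22 = 132 mm
δ_solid = L₀ − L_s = 234 − 132 = 102 mm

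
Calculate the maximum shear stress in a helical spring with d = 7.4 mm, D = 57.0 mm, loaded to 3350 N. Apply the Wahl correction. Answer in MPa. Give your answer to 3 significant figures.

Spring index C = D/d = 57.0/7.4 = 7.7027
K_W = (4C−1)/(4C−4) + 0.615/C = 29.811/26.811 + 0.0798 = 1.1917
τ₀ = 8FD/(πd³) = 8·3350·57.0/(π·7.4³) = 1.5276e+06/1273 = 1200 MPa
τ_max = K·τ₀ = 1.1917 × 1200 = 1430 MPa

1430 MPa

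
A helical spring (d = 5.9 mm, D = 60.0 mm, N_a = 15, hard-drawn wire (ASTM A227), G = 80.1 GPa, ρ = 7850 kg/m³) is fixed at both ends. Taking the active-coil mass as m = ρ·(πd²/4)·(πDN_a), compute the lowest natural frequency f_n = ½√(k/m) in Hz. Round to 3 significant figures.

39.3 Hz

k = Gd⁴/(8D³N_a) = (80.1×10³)(5.9⁴)/(8·60.0³·15) = 3.7446 N/mm = 3744.6 N/m
Wire length L = πDN_a = π·60.0·15 = 2827.4 mm
m = ρ·(πd²/4)·L = 7850 × 27.34×10⁻⁶ m² × 2.8274 m = 0.60681 kg
f_n = ½√(k/m) = 0.5·√(3744.6/0.60681) = 0.5·√(6170.9) = 39.278 Hz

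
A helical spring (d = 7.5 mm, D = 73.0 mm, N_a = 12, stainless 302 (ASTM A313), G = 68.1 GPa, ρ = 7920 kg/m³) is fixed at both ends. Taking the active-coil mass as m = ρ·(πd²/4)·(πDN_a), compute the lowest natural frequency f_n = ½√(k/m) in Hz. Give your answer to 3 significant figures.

k = Gd⁴/(8D³N_a) = (68.1×10³)(7.5⁴)/(8·73.0³·12) = 5.7697 N/mm = 5769.7 N/m
Wire length L = πDN_a = π·73.0·12 = 2752 mm
m = ρ·(πd²/4)·L = 7920 × 44.179×10⁻⁶ m² × 2.752 m = 0.96292 kg
f_n = ½√(k/m) = 0.5·√(5769.7/0.96292) = 0.5·√(5991.8) = 38.704 Hz

38.7 Hz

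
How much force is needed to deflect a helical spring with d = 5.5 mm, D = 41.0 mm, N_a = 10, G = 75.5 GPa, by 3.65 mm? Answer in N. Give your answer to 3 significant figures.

k = Gd⁴/(8D³N_a) = (75.5×10³)(5.5⁴)/(8·41.0³·10) = 12.53 N/mm
F = k·δ = 12.53 × 3.65 = 45.735 N

45.7 N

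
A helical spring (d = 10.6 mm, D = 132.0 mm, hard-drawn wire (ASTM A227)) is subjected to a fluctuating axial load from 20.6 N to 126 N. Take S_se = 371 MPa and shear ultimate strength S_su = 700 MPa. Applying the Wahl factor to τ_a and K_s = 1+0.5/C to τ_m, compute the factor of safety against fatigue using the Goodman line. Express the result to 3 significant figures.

C = D/d = 132.0/10.6 = 12.4528; K_W = (4C−1)/(4C−4)+0.615/C = 1.1149; K_s = 1+0.5/C = 1.0402
F_a = (F_max−F_min)/2 = 52.7 N; F_m = (F_max+F_min)/2 = 73.3 N
τ_a = K_W·8F_aD/(πd³) = 1.1149 × 14.873 = 16.582 MPa
τ_m = K_s·8F_mD/(πd³) = 1.0402 × 20.687 = 21.518 MPa
Goodman: 1/n_f = τ_a/S_se + τ_m/S_su = 16.582/371 + 21.518/700 = 0.04469 + 0.03074 = 0.075435
n_f = 1/0.075435 = 13.26

13.3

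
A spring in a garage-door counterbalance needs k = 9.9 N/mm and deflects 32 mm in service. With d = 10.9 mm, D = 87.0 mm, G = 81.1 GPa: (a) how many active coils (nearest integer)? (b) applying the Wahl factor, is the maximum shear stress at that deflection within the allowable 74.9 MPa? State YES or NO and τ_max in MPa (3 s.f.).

N_a = Gd⁴/(8D³k) = (81.1×10³)(10.9⁴)/(8·87.0³·9.9) = 21.95 → N_a = 22
Actual rate k = Gd⁴/(8D³·22) = 9.8777 N/mm
Working load F = kδ = 9.8777·32 = 316.09 N
C = 87.0/10.9 = 7.9817; K_W = (4C−1)/(4C−4)+0.615/C = 1.1845
τ_max = K_W·8FD/(πd³) = 1.1845·54.074 = 64.049 MPa
τ_max ≤ 74.9 MPa → acceptable

(a) 22 coils; (b) YES, τ_max = 64.0 MPa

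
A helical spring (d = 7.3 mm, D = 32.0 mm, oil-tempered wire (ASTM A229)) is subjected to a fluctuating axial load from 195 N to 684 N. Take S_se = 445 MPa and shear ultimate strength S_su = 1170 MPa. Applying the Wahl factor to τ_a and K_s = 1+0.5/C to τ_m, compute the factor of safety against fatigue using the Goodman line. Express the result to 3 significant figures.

4.09

C = D/d = 32.0/7.3 = 4.3836; K_W = (4C−1)/(4C−4)+0.615/C = 1.3620; K_s = 1+0.5/C = 1.1141
F_a = (F_max−F_min)/2 = 244.5 N; F_m = (F_max+F_min)/2 = 439.5 N
τ_a = K_W·8F_aD/(πd³) = 1.3620 × 51.215 = 69.753 MPa
τ_m = K_s·8F_mD/(πd³) = 1.1141 × 92.062 = 102.56 MPa
Goodman: 1/n_f = τ_a/S_se + τ_m/S_su = 69.753/445 + 102.56/1170 = 0.15675 + 0.08766 = 0.24441
n_f = 1/0.24441 = 4.092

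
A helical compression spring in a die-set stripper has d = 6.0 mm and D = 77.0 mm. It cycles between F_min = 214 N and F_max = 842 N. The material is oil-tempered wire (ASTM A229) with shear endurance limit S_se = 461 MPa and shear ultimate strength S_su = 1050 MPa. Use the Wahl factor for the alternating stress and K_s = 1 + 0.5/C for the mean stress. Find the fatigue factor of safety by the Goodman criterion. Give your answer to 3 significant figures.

C = D/d = 77.0/6.0 = 12.8333; K_W = (4C−1)/(4C−4)+0.615/C = 1.1113; K_s = 1+0.5/C = 1.0390
F_a = (F_max−F_min)/2 = 314 N; F_m = (F_max+F_min)/2 = 528 N
τ_a = K_W·8F_aD/(πd³) = 1.1113 × 285.04 = 316.77 MPa
τ_m = K_s·8F_mD/(πd³) = 1.0390 × 479.3 = 497.98 MPa
Goodman: 1/n_f = τ_a/S_se + τ_m/S_su = 316.77/461 + 497.98/1050 = 0.68713 + 0.47426 = 1.1614
n_f = 1/1.1614 = 0.861

0.861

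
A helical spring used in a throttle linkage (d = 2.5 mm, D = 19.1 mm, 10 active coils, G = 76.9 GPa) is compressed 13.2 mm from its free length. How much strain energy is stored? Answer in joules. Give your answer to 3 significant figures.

0.469 J

k = Gd⁴/(8D³N_a) = (76.9×10³)(2.5⁴)/(8·19.1³·10) = 5.3889 N/mm
U = ½kδ² = 0.5 × 5.3889 × 13.2² = 469.48 N·mm = 0.46948 J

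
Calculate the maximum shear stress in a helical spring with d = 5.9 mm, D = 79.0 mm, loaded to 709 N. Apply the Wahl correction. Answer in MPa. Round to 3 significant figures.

768 MPa

Spring index C = D/d = 79.0/5.9 = 13.3898
K_W = (4C−1)/(4C−4) + 0.615/C = 52.559/49.559 + 0.0459 = 1.1065
τ₀ = 8FD/(πd³) = 8·709·79.0/(π·5.9³) = 448088/645.22 = 694.48 MPa
τ_max = K·τ₀ = 1.1065 × 694.48 = 768.41 MPa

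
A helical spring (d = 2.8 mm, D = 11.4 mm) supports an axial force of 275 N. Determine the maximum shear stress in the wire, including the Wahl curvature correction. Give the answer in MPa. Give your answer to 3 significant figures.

507 MPa

Spring index C = D/d = 11.4/2.8 = 4.0714
K_W = (4C−1)/(4C−4) + 0.615/C = 15.286/12.286 + 0.1511 = 1.3952
τ₀ = 8FD/(πd³) = 8·275·11.4/(π·2.8³) = 25080/68.964 = 363.67 MPa
τ_max = K·τ₀ = 1.3952 × 363.67 = 507.4 MPa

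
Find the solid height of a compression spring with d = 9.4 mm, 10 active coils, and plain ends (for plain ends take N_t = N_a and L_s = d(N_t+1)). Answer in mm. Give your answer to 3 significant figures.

plain ends: N_t = N_a = 10
L_s = d·(N_t+1) = 9.4 × 11 = 103.4 mm

103 mm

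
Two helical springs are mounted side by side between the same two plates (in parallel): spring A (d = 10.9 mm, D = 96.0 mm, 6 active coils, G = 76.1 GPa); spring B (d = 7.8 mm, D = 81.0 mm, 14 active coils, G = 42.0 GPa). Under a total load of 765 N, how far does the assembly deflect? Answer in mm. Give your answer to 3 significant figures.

k_A = Gd⁴/(8D³N_a) = (76.1×10³)(10.9⁴)/(8·96.0³·6) = 25.295 N/mm
k_B = Gd⁴/(8D³N_a) = (42.0×10³)(7.8⁴)/(8·81.0³·14) = 2.6119 N/mm
Parallel: k_eq = 25.295 + 2.6119 = 27.907 N/mm
δ = F/k_eq = 765/27.907 = 27.413 mm

27.4 mm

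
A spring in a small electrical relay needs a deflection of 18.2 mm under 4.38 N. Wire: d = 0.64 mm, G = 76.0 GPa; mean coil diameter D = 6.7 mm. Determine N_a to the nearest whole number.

22

Required rate k = F/δ = 4.38/18.2 = 0.24066 N/mm
N_a = Gd⁴/(8D³k) = (76.0×10³ × 0.64⁴)/(8 × 6.7³ × 0.24066)
    = 12750.7 / 579.051 = 22.02 → 22 coils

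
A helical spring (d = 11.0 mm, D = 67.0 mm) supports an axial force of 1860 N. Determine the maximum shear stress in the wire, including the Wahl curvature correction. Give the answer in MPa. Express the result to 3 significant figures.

298 MPa

Spring index C = D/d = 67.0/11.0 = 6.0909
K_W = (4C−1)/(4C−4) + 0.615/C = 23.364/20.364 + 0.1010 = 1.2483
τ₀ = 8FD/(πd³) = 8·1860·67.0/(π·11.0³) = 996960/4181.5 = 238.42 MPa
τ_max = K·τ₀ = 1.2483 × 238.42 = 297.62 MPa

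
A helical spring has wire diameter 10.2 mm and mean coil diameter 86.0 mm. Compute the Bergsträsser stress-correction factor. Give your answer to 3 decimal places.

C = D/d = 86.0/10.2 = 8.4314
K_B = (4C+2)/(4C−3) = 35.725/30.725 = 1.1627

1.163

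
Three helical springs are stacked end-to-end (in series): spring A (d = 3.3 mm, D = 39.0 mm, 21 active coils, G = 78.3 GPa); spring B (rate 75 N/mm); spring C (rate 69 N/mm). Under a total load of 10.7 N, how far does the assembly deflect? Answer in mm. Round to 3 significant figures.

11.8 mm

k_A = Gd⁴/(8D³N_a) = (78.3×10³)(3.3⁴)/(8·39.0³·21) = 0.93178 N/mm
Series: 1/k_eq = 1/0.93178 + 1/75 + 1/69 = 1.101; k_eq = 0.90823 N/mm
δ = F/k_eq = 10.7/0.90823 = 11.781 mm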